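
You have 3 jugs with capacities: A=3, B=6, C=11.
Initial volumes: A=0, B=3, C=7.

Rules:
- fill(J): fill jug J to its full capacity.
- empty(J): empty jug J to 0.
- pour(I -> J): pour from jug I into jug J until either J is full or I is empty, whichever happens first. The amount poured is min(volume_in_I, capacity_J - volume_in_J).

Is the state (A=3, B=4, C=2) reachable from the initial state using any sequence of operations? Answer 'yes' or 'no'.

Answer: yes

Derivation:
BFS from (A=0, B=3, C=7):
  1. empty(B) -> (A=0 B=0 C=7)
  2. pour(C -> B) -> (A=0 B=6 C=1)
  3. empty(B) -> (A=0 B=0 C=1)
  4. pour(C -> A) -> (A=1 B=0 C=0)
  5. fill(C) -> (A=1 B=0 C=11)
  6. pour(C -> B) -> (A=1 B=6 C=5)
  7. pour(B -> A) -> (A=3 B=4 C=5)
  8. empty(A) -> (A=0 B=4 C=5)
  9. pour(C -> A) -> (A=3 B=4 C=2)
Target reached → yes.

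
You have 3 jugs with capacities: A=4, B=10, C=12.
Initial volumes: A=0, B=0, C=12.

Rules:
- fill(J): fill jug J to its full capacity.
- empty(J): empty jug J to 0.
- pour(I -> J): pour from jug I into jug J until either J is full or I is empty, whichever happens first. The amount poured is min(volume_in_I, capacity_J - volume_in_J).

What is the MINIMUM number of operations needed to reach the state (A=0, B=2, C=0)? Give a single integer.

Answer: 3

Derivation:
BFS from (A=0, B=0, C=12). One shortest path:
  1. pour(C -> B) -> (A=0 B=10 C=2)
  2. empty(B) -> (A=0 B=0 C=2)
  3. pour(C -> B) -> (A=0 B=2 C=0)
Reached target in 3 moves.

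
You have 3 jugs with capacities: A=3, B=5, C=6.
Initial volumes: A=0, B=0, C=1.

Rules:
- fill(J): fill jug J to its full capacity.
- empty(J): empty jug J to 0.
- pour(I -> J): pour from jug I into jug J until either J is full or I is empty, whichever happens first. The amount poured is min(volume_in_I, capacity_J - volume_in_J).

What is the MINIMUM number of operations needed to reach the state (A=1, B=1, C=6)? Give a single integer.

Answer: 6

Derivation:
BFS from (A=0, B=0, C=1). One shortest path:
  1. pour(C -> A) -> (A=1 B=0 C=0)
  2. fill(C) -> (A=1 B=0 C=6)
  3. pour(C -> B) -> (A=1 B=5 C=1)
  4. empty(B) -> (A=1 B=0 C=1)
  5. pour(C -> B) -> (A=1 B=1 C=0)
  6. fill(C) -> (A=1 B=1 C=6)
Reached target in 6 moves.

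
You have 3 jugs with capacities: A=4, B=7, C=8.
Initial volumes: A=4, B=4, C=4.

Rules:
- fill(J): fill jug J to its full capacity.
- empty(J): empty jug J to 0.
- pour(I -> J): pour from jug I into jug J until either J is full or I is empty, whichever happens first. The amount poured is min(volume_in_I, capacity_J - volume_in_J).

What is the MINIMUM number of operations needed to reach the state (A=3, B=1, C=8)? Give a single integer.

BFS from (A=4, B=4, C=4). One shortest path:
  1. empty(C) -> (A=4 B=4 C=0)
  2. pour(A -> B) -> (A=1 B=7 C=0)
  3. pour(B -> C) -> (A=1 B=0 C=7)
  4. pour(A -> B) -> (A=0 B=1 C=7)
  5. fill(A) -> (A=4 B=1 C=7)
  6. pour(A -> C) -> (A=3 B=1 C=8)
Reached target in 6 moves.

Answer: 6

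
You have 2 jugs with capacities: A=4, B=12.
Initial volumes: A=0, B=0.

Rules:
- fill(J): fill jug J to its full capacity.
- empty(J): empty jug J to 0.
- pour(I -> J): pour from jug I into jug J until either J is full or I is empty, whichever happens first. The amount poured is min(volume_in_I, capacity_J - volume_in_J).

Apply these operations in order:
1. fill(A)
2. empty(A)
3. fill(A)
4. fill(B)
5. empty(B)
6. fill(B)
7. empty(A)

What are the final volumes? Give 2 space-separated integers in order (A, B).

Step 1: fill(A) -> (A=4 B=0)
Step 2: empty(A) -> (A=0 B=0)
Step 3: fill(A) -> (A=4 B=0)
Step 4: fill(B) -> (A=4 B=12)
Step 5: empty(B) -> (A=4 B=0)
Step 6: fill(B) -> (A=4 B=12)
Step 7: empty(A) -> (A=0 B=12)

Answer: 0 12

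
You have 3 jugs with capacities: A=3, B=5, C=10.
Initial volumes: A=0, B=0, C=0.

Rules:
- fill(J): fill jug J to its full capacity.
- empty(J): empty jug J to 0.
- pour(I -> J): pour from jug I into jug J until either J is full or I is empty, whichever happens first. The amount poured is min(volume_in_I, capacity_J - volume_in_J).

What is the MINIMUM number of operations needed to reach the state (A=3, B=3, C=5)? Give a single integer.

BFS from (A=0, B=0, C=0). One shortest path:
  1. fill(A) -> (A=3 B=0 C=0)
  2. fill(B) -> (A=3 B=5 C=0)
  3. pour(B -> C) -> (A=3 B=0 C=5)
  4. pour(A -> B) -> (A=0 B=3 C=5)
  5. fill(A) -> (A=3 B=3 C=5)
Reached target in 5 moves.

Answer: 5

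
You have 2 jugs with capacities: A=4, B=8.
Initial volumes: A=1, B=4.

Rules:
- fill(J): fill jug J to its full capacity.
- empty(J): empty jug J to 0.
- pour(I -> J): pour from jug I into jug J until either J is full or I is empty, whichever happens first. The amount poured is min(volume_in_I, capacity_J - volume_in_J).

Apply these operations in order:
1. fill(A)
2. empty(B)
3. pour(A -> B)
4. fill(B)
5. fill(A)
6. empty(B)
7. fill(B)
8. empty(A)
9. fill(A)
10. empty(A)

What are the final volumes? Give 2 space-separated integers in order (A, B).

Step 1: fill(A) -> (A=4 B=4)
Step 2: empty(B) -> (A=4 B=0)
Step 3: pour(A -> B) -> (A=0 B=4)
Step 4: fill(B) -> (A=0 B=8)
Step 5: fill(A) -> (A=4 B=8)
Step 6: empty(B) -> (A=4 B=0)
Step 7: fill(B) -> (A=4 B=8)
Step 8: empty(A) -> (A=0 B=8)
Step 9: fill(A) -> (A=4 B=8)
Step 10: empty(A) -> (A=0 B=8)

Answer: 0 8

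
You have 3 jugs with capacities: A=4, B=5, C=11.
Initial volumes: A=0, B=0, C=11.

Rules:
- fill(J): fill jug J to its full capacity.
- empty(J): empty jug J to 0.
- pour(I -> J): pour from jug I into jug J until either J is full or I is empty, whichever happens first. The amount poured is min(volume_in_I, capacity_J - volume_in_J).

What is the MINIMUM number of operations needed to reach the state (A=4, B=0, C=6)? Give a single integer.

BFS from (A=0, B=0, C=11). One shortest path:
  1. fill(A) -> (A=4 B=0 C=11)
  2. pour(C -> B) -> (A=4 B=5 C=6)
  3. empty(B) -> (A=4 B=0 C=6)
Reached target in 3 moves.

Answer: 3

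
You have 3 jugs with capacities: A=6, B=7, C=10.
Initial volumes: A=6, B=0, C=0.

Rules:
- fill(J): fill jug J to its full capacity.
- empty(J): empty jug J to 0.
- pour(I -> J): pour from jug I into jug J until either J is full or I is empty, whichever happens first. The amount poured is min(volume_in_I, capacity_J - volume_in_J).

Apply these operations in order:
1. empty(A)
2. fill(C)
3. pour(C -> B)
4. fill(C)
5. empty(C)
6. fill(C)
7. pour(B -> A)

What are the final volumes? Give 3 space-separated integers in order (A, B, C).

Answer: 6 1 10

Derivation:
Step 1: empty(A) -> (A=0 B=0 C=0)
Step 2: fill(C) -> (A=0 B=0 C=10)
Step 3: pour(C -> B) -> (A=0 B=7 C=3)
Step 4: fill(C) -> (A=0 B=7 C=10)
Step 5: empty(C) -> (A=0 B=7 C=0)
Step 6: fill(C) -> (A=0 B=7 C=10)
Step 7: pour(B -> A) -> (A=6 B=1 C=10)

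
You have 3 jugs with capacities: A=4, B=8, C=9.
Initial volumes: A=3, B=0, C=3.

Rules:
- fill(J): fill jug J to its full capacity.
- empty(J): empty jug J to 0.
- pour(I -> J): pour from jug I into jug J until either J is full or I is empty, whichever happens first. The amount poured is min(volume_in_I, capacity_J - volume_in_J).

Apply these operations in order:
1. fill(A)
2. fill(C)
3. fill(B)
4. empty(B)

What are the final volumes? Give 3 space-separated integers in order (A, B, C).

Step 1: fill(A) -> (A=4 B=0 C=3)
Step 2: fill(C) -> (A=4 B=0 C=9)
Step 3: fill(B) -> (A=4 B=8 C=9)
Step 4: empty(B) -> (A=4 B=0 C=9)

Answer: 4 0 9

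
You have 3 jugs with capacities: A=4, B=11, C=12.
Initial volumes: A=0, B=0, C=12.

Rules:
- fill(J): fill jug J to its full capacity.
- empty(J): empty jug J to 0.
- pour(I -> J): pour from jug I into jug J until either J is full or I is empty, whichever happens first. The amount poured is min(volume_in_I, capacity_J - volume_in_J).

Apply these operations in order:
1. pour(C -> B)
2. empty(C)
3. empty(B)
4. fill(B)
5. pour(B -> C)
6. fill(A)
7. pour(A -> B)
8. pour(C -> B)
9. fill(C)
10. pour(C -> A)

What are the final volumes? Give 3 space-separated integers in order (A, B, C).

Answer: 4 11 8

Derivation:
Step 1: pour(C -> B) -> (A=0 B=11 C=1)
Step 2: empty(C) -> (A=0 B=11 C=0)
Step 3: empty(B) -> (A=0 B=0 C=0)
Step 4: fill(B) -> (A=0 B=11 C=0)
Step 5: pour(B -> C) -> (A=0 B=0 C=11)
Step 6: fill(A) -> (A=4 B=0 C=11)
Step 7: pour(A -> B) -> (A=0 B=4 C=11)
Step 8: pour(C -> B) -> (A=0 B=11 C=4)
Step 9: fill(C) -> (A=0 B=11 C=12)
Step 10: pour(C -> A) -> (A=4 B=11 C=8)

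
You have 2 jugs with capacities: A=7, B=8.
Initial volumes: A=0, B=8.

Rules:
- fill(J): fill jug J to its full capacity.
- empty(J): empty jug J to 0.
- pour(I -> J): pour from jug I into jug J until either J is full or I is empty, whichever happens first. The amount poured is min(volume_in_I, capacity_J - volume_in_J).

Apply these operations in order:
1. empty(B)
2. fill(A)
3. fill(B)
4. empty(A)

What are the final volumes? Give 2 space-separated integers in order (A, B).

Step 1: empty(B) -> (A=0 B=0)
Step 2: fill(A) -> (A=7 B=0)
Step 3: fill(B) -> (A=7 B=8)
Step 4: empty(A) -> (A=0 B=8)

Answer: 0 8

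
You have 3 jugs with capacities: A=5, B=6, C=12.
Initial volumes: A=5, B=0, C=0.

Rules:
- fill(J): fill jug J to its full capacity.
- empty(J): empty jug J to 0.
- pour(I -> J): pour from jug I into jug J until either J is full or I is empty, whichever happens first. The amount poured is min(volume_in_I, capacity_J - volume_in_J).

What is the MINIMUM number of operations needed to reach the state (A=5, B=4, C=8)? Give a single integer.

Answer: 8

Derivation:
BFS from (A=5, B=0, C=0). One shortest path:
  1. fill(B) -> (A=5 B=6 C=0)
  2. pour(A -> C) -> (A=0 B=6 C=5)
  3. pour(B -> A) -> (A=5 B=1 C=5)
  4. pour(A -> C) -> (A=0 B=1 C=10)
  5. pour(B -> A) -> (A=1 B=0 C=10)
  6. fill(B) -> (A=1 B=6 C=10)
  7. pour(B -> C) -> (A=1 B=4 C=12)
  8. pour(C -> A) -> (A=5 B=4 C=8)
Reached target in 8 moves.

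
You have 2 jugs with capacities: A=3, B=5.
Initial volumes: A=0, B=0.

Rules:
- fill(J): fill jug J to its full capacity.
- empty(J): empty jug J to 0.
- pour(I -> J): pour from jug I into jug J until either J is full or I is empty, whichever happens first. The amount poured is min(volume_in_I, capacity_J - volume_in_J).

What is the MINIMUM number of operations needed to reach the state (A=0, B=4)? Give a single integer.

BFS from (A=0, B=0). One shortest path:
  1. fill(B) -> (A=0 B=5)
  2. pour(B -> A) -> (A=3 B=2)
  3. empty(A) -> (A=0 B=2)
  4. pour(B -> A) -> (A=2 B=0)
  5. fill(B) -> (A=2 B=5)
  6. pour(B -> A) -> (A=3 B=4)
  7. empty(A) -> (A=0 B=4)
Reached target in 7 moves.

Answer: 7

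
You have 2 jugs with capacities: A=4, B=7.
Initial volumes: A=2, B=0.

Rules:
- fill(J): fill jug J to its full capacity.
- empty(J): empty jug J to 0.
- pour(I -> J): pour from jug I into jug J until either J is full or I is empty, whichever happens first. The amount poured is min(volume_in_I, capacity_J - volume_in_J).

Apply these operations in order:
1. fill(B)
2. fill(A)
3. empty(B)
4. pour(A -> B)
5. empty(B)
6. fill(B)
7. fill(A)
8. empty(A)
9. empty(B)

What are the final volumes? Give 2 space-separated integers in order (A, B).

Step 1: fill(B) -> (A=2 B=7)
Step 2: fill(A) -> (A=4 B=7)
Step 3: empty(B) -> (A=4 B=0)
Step 4: pour(A -> B) -> (A=0 B=4)
Step 5: empty(B) -> (A=0 B=0)
Step 6: fill(B) -> (A=0 B=7)
Step 7: fill(A) -> (A=4 B=7)
Step 8: empty(A) -> (A=0 B=7)
Step 9: empty(B) -> (A=0 B=0)

Answer: 0 0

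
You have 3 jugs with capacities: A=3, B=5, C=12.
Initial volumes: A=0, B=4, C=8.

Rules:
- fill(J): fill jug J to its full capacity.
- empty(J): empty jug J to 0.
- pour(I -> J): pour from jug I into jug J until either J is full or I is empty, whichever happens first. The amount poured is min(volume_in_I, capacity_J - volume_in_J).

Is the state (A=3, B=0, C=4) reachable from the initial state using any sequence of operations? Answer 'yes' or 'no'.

Answer: yes

Derivation:
BFS from (A=0, B=4, C=8):
  1. fill(A) -> (A=3 B=4 C=8)
  2. empty(C) -> (A=3 B=4 C=0)
  3. pour(B -> C) -> (A=3 B=0 C=4)
Target reached → yes.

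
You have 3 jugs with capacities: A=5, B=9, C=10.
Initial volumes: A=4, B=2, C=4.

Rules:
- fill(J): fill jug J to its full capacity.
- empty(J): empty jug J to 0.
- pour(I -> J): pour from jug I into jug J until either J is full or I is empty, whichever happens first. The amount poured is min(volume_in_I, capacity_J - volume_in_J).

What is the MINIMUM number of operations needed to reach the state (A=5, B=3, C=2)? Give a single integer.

BFS from (A=4, B=2, C=4). One shortest path:
  1. pour(A -> C) -> (A=0 B=2 C=8)
  2. pour(B -> A) -> (A=2 B=0 C=8)
  3. pour(C -> B) -> (A=2 B=8 C=0)
  4. pour(A -> C) -> (A=0 B=8 C=2)
  5. pour(B -> A) -> (A=5 B=3 C=2)
Reached target in 5 moves.

Answer: 5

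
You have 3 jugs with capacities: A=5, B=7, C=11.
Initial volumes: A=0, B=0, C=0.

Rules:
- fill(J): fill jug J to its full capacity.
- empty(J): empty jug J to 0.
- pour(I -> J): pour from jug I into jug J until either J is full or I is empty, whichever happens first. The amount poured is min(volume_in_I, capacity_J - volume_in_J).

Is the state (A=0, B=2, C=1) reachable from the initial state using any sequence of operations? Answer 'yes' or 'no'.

Answer: yes

Derivation:
BFS from (A=0, B=0, C=0):
  1. fill(B) -> (A=0 B=7 C=0)
  2. pour(B -> C) -> (A=0 B=0 C=7)
  3. fill(B) -> (A=0 B=7 C=7)
  4. pour(B -> A) -> (A=5 B=2 C=7)
  5. pour(A -> C) -> (A=1 B=2 C=11)
  6. empty(C) -> (A=1 B=2 C=0)
  7. pour(A -> C) -> (A=0 B=2 C=1)
Target reached → yes.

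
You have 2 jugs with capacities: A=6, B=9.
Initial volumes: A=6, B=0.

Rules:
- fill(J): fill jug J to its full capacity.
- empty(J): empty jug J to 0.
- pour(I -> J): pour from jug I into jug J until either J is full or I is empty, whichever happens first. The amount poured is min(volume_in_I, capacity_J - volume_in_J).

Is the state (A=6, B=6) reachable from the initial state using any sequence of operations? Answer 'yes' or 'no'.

Answer: yes

Derivation:
BFS from (A=6, B=0):
  1. pour(A -> B) -> (A=0 B=6)
  2. fill(A) -> (A=6 B=6)
Target reached → yes.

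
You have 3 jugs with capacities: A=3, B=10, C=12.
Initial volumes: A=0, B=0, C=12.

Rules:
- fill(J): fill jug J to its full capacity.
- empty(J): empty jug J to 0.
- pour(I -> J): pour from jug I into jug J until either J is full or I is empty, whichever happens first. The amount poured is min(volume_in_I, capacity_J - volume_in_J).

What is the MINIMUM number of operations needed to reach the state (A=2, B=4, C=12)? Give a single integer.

Answer: 7

Derivation:
BFS from (A=0, B=0, C=12). One shortest path:
  1. pour(C -> B) -> (A=0 B=10 C=2)
  2. pour(B -> A) -> (A=3 B=7 C=2)
  3. empty(A) -> (A=0 B=7 C=2)
  4. pour(B -> A) -> (A=3 B=4 C=2)
  5. empty(A) -> (A=0 B=4 C=2)
  6. pour(C -> A) -> (A=2 B=4 C=0)
  7. fill(C) -> (A=2 B=4 C=12)
Reached target in 7 moves.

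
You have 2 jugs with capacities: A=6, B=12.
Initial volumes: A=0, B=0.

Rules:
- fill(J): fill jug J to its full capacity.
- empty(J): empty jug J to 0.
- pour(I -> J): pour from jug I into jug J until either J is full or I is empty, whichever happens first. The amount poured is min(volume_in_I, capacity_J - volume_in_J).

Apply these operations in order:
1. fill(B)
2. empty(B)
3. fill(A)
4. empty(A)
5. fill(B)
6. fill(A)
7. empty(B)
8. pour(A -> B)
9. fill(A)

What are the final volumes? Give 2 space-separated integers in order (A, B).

Answer: 6 6

Derivation:
Step 1: fill(B) -> (A=0 B=12)
Step 2: empty(B) -> (A=0 B=0)
Step 3: fill(A) -> (A=6 B=0)
Step 4: empty(A) -> (A=0 B=0)
Step 5: fill(B) -> (A=0 B=12)
Step 6: fill(A) -> (A=6 B=12)
Step 7: empty(B) -> (A=6 B=0)
Step 8: pour(A -> B) -> (A=0 B=6)
Step 9: fill(A) -> (A=6 B=6)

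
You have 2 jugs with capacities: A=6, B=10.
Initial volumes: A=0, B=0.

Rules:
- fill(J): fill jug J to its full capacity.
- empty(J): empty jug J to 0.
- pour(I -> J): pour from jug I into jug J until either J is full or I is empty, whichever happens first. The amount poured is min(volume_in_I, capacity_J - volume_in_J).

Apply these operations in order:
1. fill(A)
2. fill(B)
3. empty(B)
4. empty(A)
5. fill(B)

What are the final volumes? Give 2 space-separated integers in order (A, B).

Answer: 0 10

Derivation:
Step 1: fill(A) -> (A=6 B=0)
Step 2: fill(B) -> (A=6 B=10)
Step 3: empty(B) -> (A=6 B=0)
Step 4: empty(A) -> (A=0 B=0)
Step 5: fill(B) -> (A=0 B=10)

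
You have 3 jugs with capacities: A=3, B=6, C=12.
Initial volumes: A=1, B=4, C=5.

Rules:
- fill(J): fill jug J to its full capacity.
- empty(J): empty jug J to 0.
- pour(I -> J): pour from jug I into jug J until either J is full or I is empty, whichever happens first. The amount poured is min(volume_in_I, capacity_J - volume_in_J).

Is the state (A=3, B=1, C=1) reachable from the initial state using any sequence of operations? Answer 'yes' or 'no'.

BFS from (A=1, B=4, C=5):
  1. empty(C) -> (A=1 B=4 C=0)
  2. pour(A -> C) -> (A=0 B=4 C=1)
  3. pour(B -> A) -> (A=3 B=1 C=1)
Target reached → yes.

Answer: yes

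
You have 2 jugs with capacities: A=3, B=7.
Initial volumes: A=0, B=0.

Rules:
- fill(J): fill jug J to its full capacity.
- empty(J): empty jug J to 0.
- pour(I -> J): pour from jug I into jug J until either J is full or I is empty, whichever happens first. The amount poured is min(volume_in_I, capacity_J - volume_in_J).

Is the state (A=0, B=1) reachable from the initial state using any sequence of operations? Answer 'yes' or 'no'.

BFS from (A=0, B=0):
  1. fill(B) -> (A=0 B=7)
  2. pour(B -> A) -> (A=3 B=4)
  3. empty(A) -> (A=0 B=4)
  4. pour(B -> A) -> (A=3 B=1)
  5. empty(A) -> (A=0 B=1)
Target reached → yes.

Answer: yes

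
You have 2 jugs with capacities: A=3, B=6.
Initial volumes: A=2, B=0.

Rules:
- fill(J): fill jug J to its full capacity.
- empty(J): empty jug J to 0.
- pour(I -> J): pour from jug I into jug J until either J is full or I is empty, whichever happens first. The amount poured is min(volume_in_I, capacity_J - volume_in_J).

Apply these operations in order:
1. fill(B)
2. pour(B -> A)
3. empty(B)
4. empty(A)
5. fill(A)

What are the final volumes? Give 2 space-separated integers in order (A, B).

Step 1: fill(B) -> (A=2 B=6)
Step 2: pour(B -> A) -> (A=3 B=5)
Step 3: empty(B) -> (A=3 B=0)
Step 4: empty(A) -> (A=0 B=0)
Step 5: fill(A) -> (A=3 B=0)

Answer: 3 0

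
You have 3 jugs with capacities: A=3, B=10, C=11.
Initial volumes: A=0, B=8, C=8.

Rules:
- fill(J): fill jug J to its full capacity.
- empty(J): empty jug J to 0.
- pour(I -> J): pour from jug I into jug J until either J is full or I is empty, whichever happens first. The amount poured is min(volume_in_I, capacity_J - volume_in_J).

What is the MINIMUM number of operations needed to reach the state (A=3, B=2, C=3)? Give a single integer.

Answer: 4

Derivation:
BFS from (A=0, B=8, C=8). One shortest path:
  1. empty(C) -> (A=0 B=8 C=0)
  2. pour(B -> A) -> (A=3 B=5 C=0)
  3. pour(A -> C) -> (A=0 B=5 C=3)
  4. pour(B -> A) -> (A=3 B=2 C=3)
Reached target in 4 moves.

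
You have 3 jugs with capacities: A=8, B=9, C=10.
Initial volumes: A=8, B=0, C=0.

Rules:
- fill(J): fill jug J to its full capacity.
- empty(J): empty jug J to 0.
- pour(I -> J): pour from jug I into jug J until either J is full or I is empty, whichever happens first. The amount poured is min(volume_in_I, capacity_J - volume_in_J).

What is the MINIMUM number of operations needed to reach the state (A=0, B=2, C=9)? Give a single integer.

BFS from (A=8, B=0, C=0). One shortest path:
  1. empty(A) -> (A=0 B=0 C=0)
  2. fill(B) -> (A=0 B=9 C=0)
  3. fill(C) -> (A=0 B=9 C=10)
  4. pour(C -> A) -> (A=8 B=9 C=2)
  5. empty(A) -> (A=0 B=9 C=2)
  6. pour(C -> A) -> (A=2 B=9 C=0)
  7. pour(B -> C) -> (A=2 B=0 C=9)
  8. pour(A -> B) -> (A=0 B=2 C=9)
Reached target in 8 moves.

Answer: 8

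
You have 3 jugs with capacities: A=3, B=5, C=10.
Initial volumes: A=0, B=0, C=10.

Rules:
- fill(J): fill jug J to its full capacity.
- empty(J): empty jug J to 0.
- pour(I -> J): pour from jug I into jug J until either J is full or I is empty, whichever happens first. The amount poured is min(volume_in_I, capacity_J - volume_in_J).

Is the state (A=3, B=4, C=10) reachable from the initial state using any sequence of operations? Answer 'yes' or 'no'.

Answer: yes

Derivation:
BFS from (A=0, B=0, C=10):
  1. pour(C -> A) -> (A=3 B=0 C=7)
  2. empty(A) -> (A=0 B=0 C=7)
  3. pour(C -> A) -> (A=3 B=0 C=4)
  4. pour(C -> B) -> (A=3 B=4 C=0)
  5. fill(C) -> (A=3 B=4 C=10)
Target reached → yes.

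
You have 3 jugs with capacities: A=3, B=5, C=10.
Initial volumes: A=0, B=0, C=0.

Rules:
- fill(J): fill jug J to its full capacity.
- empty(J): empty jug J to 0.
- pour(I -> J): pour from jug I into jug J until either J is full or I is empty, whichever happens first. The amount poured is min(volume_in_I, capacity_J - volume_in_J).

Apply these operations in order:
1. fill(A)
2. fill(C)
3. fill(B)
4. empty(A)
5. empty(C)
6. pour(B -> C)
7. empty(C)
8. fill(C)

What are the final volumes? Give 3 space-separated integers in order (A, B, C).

Step 1: fill(A) -> (A=3 B=0 C=0)
Step 2: fill(C) -> (A=3 B=0 C=10)
Step 3: fill(B) -> (A=3 B=5 C=10)
Step 4: empty(A) -> (A=0 B=5 C=10)
Step 5: empty(C) -> (A=0 B=5 C=0)
Step 6: pour(B -> C) -> (A=0 B=0 C=5)
Step 7: empty(C) -> (A=0 B=0 C=0)
Step 8: fill(C) -> (A=0 B=0 C=10)

Answer: 0 0 10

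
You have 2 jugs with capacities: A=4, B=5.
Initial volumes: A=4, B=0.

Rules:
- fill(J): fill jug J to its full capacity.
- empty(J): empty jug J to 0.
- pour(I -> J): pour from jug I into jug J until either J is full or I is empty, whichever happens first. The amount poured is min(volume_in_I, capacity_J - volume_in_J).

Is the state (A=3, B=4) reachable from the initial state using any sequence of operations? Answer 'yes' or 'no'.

Answer: no

Derivation:
BFS explored all 18 reachable states.
Reachable set includes: (0,0), (0,1), (0,2), (0,3), (0,4), (0,5), (1,0), (1,5), (2,0), (2,5), (3,0), (3,5) ...
Target (A=3, B=4) not in reachable set → no.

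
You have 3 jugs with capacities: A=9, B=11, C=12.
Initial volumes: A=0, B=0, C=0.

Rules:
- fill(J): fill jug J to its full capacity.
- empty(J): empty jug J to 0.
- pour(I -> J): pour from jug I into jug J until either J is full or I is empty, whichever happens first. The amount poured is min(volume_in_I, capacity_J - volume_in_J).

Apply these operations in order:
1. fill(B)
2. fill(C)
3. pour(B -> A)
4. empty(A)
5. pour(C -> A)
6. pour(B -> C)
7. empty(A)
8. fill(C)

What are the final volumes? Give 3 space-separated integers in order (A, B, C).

Step 1: fill(B) -> (A=0 B=11 C=0)
Step 2: fill(C) -> (A=0 B=11 C=12)
Step 3: pour(B -> A) -> (A=9 B=2 C=12)
Step 4: empty(A) -> (A=0 B=2 C=12)
Step 5: pour(C -> A) -> (A=9 B=2 C=3)
Step 6: pour(B -> C) -> (A=9 B=0 C=5)
Step 7: empty(A) -> (A=0 B=0 C=5)
Step 8: fill(C) -> (A=0 B=0 C=12)

Answer: 0 0 12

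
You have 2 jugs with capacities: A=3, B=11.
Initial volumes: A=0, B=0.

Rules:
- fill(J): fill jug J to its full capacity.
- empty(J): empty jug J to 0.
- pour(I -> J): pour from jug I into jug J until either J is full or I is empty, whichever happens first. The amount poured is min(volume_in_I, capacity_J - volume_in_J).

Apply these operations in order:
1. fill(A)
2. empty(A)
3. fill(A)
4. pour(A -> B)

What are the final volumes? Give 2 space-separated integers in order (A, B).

Answer: 0 3

Derivation:
Step 1: fill(A) -> (A=3 B=0)
Step 2: empty(A) -> (A=0 B=0)
Step 3: fill(A) -> (A=3 B=0)
Step 4: pour(A -> B) -> (A=0 B=3)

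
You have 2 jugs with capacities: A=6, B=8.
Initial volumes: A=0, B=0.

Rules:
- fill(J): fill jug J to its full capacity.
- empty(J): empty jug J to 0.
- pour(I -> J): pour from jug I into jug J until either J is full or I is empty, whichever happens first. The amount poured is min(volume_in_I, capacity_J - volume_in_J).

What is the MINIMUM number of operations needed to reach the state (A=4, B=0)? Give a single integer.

BFS from (A=0, B=0). One shortest path:
  1. fill(A) -> (A=6 B=0)
  2. pour(A -> B) -> (A=0 B=6)
  3. fill(A) -> (A=6 B=6)
  4. pour(A -> B) -> (A=4 B=8)
  5. empty(B) -> (A=4 B=0)
Reached target in 5 moves.

Answer: 5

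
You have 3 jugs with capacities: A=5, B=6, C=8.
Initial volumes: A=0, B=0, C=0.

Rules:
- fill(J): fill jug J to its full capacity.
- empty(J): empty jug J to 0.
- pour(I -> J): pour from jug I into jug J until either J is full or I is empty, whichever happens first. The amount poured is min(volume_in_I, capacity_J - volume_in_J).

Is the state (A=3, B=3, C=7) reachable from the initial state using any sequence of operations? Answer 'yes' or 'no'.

Answer: no

Derivation:
BFS explored all 238 reachable states.
Reachable set includes: (0,0,0), (0,0,1), (0,0,2), (0,0,3), (0,0,4), (0,0,5), (0,0,6), (0,0,7), (0,0,8), (0,1,0), (0,1,1), (0,1,2) ...
Target (A=3, B=3, C=7) not in reachable set → no.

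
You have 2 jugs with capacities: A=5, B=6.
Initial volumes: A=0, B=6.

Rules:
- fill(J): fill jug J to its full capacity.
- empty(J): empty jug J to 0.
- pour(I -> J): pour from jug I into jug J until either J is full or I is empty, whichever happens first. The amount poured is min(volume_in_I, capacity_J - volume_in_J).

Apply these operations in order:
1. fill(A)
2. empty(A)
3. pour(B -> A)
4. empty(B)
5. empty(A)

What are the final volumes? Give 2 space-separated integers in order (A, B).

Answer: 0 0

Derivation:
Step 1: fill(A) -> (A=5 B=6)
Step 2: empty(A) -> (A=0 B=6)
Step 3: pour(B -> A) -> (A=5 B=1)
Step 4: empty(B) -> (A=5 B=0)
Step 5: empty(A) -> (A=0 B=0)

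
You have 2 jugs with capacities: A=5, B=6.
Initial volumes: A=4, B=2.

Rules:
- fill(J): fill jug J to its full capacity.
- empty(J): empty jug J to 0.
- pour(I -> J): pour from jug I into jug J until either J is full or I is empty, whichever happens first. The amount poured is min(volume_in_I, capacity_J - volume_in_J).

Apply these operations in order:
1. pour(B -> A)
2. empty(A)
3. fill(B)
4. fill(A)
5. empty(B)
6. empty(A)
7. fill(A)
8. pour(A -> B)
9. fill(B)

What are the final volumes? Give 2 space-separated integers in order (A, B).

Answer: 0 6

Derivation:
Step 1: pour(B -> A) -> (A=5 B=1)
Step 2: empty(A) -> (A=0 B=1)
Step 3: fill(B) -> (A=0 B=6)
Step 4: fill(A) -> (A=5 B=6)
Step 5: empty(B) -> (A=5 B=0)
Step 6: empty(A) -> (A=0 B=0)
Step 7: fill(A) -> (A=5 B=0)
Step 8: pour(A -> B) -> (A=0 B=5)
Step 9: fill(B) -> (A=0 B=6)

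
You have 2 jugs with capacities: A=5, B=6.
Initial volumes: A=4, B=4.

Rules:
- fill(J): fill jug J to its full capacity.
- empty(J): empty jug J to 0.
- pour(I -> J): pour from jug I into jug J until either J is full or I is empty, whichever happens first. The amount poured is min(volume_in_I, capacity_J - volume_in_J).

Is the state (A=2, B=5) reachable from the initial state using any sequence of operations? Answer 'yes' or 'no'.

BFS explored all 23 reachable states.
Reachable set includes: (0,0), (0,1), (0,2), (0,3), (0,4), (0,5), (0,6), (1,0), (1,6), (2,0), (2,6), (3,0) ...
Target (A=2, B=5) not in reachable set → no.

Answer: no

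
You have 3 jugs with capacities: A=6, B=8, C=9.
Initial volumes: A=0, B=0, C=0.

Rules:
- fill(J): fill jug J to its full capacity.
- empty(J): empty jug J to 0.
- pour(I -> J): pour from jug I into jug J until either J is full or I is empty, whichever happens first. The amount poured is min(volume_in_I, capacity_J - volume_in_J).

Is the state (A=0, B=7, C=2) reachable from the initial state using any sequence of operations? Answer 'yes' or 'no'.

Answer: yes

Derivation:
BFS from (A=0, B=0, C=0):
  1. fill(C) -> (A=0 B=0 C=9)
  2. pour(C -> B) -> (A=0 B=8 C=1)
  3. pour(B -> A) -> (A=6 B=2 C=1)
  4. pour(A -> C) -> (A=0 B=2 C=7)
  5. pour(B -> A) -> (A=2 B=0 C=7)
  6. pour(C -> B) -> (A=2 B=7 C=0)
  7. pour(A -> C) -> (A=0 B=7 C=2)
Target reached → yes.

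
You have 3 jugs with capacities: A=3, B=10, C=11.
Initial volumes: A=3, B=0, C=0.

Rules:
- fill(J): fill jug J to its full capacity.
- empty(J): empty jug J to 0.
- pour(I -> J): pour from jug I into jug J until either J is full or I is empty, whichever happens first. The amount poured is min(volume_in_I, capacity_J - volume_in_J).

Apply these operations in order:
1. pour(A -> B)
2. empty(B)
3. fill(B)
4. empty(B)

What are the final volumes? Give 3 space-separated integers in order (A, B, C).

Step 1: pour(A -> B) -> (A=0 B=3 C=0)
Step 2: empty(B) -> (A=0 B=0 C=0)
Step 3: fill(B) -> (A=0 B=10 C=0)
Step 4: empty(B) -> (A=0 B=0 C=0)

Answer: 0 0 0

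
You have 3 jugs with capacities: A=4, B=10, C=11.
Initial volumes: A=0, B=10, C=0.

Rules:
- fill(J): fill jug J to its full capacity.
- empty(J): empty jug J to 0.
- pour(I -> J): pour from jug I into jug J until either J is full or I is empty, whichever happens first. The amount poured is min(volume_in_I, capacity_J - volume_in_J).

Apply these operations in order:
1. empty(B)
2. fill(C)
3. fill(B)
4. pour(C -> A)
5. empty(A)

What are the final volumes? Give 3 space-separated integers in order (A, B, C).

Answer: 0 10 7

Derivation:
Step 1: empty(B) -> (A=0 B=0 C=0)
Step 2: fill(C) -> (A=0 B=0 C=11)
Step 3: fill(B) -> (A=0 B=10 C=11)
Step 4: pour(C -> A) -> (A=4 B=10 C=7)
Step 5: empty(A) -> (A=0 B=10 C=7)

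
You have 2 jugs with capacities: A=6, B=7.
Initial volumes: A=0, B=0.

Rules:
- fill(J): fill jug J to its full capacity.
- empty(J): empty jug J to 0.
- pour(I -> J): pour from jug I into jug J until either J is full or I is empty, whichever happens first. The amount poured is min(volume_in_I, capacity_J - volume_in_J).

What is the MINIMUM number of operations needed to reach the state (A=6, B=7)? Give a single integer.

Answer: 2

Derivation:
BFS from (A=0, B=0). One shortest path:
  1. fill(A) -> (A=6 B=0)
  2. fill(B) -> (A=6 B=7)
Reached target in 2 moves.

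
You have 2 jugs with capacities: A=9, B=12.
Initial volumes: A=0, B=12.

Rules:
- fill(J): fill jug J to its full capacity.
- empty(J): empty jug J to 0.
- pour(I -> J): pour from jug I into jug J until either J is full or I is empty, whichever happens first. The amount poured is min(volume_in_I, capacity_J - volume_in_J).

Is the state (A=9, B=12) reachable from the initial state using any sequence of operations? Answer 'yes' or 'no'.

Answer: yes

Derivation:
BFS from (A=0, B=12):
  1. fill(A) -> (A=9 B=12)
Target reached → yes.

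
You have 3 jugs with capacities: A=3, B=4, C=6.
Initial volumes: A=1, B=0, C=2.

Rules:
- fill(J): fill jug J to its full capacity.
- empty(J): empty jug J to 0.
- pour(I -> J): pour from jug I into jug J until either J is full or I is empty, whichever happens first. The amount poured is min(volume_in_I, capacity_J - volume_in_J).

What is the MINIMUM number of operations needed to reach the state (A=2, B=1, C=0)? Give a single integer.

Answer: 2

Derivation:
BFS from (A=1, B=0, C=2). One shortest path:
  1. pour(A -> B) -> (A=0 B=1 C=2)
  2. pour(C -> A) -> (A=2 B=1 C=0)
Reached target in 2 moves.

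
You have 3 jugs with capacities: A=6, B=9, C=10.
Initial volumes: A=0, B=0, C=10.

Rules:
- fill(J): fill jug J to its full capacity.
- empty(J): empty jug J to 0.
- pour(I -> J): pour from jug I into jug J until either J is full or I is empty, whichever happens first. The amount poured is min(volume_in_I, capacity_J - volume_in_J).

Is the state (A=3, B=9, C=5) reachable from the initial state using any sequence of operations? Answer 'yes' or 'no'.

BFS from (A=0, B=0, C=10):
  1. fill(A) -> (A=6 B=0 C=10)
  2. pour(A -> B) -> (A=0 B=6 C=10)
  3. pour(C -> A) -> (A=6 B=6 C=4)
  4. pour(A -> B) -> (A=3 B=9 C=4)
  5. empty(B) -> (A=3 B=0 C=4)
  6. pour(C -> B) -> (A=3 B=4 C=0)
  7. fill(C) -> (A=3 B=4 C=10)
  8. pour(C -> B) -> (A=3 B=9 C=5)
Target reached → yes.

Answer: yes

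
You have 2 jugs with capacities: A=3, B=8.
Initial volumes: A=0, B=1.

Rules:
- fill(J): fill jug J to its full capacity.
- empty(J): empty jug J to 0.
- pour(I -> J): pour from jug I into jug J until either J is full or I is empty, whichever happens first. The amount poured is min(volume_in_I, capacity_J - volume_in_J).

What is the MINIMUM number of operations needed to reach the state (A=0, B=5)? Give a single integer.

Answer: 3

Derivation:
BFS from (A=0, B=1). One shortest path:
  1. fill(B) -> (A=0 B=8)
  2. pour(B -> A) -> (A=3 B=5)
  3. empty(A) -> (A=0 B=5)
Reached target in 3 moves.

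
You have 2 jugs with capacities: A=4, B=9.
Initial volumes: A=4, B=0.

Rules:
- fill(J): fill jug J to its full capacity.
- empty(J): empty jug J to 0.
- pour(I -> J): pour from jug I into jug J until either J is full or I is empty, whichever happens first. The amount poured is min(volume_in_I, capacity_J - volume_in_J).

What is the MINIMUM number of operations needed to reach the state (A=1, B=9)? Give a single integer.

BFS from (A=4, B=0). One shortest path:
  1. empty(A) -> (A=0 B=0)
  2. fill(B) -> (A=0 B=9)
  3. pour(B -> A) -> (A=4 B=5)
  4. empty(A) -> (A=0 B=5)
  5. pour(B -> A) -> (A=4 B=1)
  6. empty(A) -> (A=0 B=1)
  7. pour(B -> A) -> (A=1 B=0)
  8. fill(B) -> (A=1 B=9)
Reached target in 8 moves.

Answer: 8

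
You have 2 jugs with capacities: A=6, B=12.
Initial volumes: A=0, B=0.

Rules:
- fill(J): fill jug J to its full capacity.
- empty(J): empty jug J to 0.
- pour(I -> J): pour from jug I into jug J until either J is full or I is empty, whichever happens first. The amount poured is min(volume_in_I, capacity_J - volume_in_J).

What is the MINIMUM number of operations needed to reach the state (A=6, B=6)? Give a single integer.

BFS from (A=0, B=0). One shortest path:
  1. fill(B) -> (A=0 B=12)
  2. pour(B -> A) -> (A=6 B=6)
Reached target in 2 moves.

Answer: 2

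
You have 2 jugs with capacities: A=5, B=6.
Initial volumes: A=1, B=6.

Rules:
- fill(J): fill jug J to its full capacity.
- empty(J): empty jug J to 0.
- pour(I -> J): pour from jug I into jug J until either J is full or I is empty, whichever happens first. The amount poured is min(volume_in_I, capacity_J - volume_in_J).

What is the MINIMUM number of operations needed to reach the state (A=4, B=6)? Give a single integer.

Answer: 5

Derivation:
BFS from (A=1, B=6). One shortest path:
  1. fill(A) -> (A=5 B=6)
  2. empty(B) -> (A=5 B=0)
  3. pour(A -> B) -> (A=0 B=5)
  4. fill(A) -> (A=5 B=5)
  5. pour(A -> B) -> (A=4 B=6)
Reached target in 5 moves.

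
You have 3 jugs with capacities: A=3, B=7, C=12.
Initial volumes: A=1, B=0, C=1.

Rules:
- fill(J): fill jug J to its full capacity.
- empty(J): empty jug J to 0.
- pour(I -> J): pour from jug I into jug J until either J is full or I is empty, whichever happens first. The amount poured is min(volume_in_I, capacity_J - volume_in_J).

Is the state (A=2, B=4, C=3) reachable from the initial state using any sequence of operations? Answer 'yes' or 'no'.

Answer: no

Derivation:
BFS explored all 284 reachable states.
Reachable set includes: (0,0,0), (0,0,1), (0,0,2), (0,0,3), (0,0,4), (0,0,5), (0,0,6), (0,0,7), (0,0,8), (0,0,9), (0,0,10), (0,0,11) ...
Target (A=2, B=4, C=3) not in reachable set → no.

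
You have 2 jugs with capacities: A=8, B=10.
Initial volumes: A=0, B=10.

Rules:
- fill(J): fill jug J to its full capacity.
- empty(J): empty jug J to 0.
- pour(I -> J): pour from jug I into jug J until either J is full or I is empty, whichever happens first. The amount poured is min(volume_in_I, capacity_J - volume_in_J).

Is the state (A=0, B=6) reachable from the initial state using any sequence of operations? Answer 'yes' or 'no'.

BFS from (A=0, B=10):
  1. fill(A) -> (A=8 B=10)
  2. empty(B) -> (A=8 B=0)
  3. pour(A -> B) -> (A=0 B=8)
  4. fill(A) -> (A=8 B=8)
  5. pour(A -> B) -> (A=6 B=10)
  6. empty(B) -> (A=6 B=0)
  7. pour(A -> B) -> (A=0 B=6)
Target reached → yes.

Answer: yes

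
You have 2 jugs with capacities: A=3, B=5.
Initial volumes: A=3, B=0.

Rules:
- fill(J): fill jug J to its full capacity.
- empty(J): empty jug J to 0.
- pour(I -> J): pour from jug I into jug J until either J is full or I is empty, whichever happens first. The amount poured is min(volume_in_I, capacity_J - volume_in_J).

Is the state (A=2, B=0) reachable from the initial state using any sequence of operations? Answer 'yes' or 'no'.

Answer: yes

Derivation:
BFS from (A=3, B=0):
  1. empty(A) -> (A=0 B=0)
  2. fill(B) -> (A=0 B=5)
  3. pour(B -> A) -> (A=3 B=2)
  4. empty(A) -> (A=0 B=2)
  5. pour(B -> A) -> (A=2 B=0)
Target reached → yes.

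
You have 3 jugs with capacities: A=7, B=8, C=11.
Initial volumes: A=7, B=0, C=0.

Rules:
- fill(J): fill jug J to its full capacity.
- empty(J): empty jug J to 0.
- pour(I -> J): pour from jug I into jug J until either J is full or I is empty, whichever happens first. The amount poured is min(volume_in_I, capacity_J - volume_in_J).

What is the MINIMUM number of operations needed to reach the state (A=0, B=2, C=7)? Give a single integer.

Answer: 8

Derivation:
BFS from (A=7, B=0, C=0). One shortest path:
  1. empty(A) -> (A=0 B=0 C=0)
  2. fill(B) -> (A=0 B=8 C=0)
  3. pour(B -> A) -> (A=7 B=1 C=0)
  4. empty(A) -> (A=0 B=1 C=0)
  5. pour(B -> A) -> (A=1 B=0 C=0)
  6. fill(B) -> (A=1 B=8 C=0)
  7. pour(B -> A) -> (A=7 B=2 C=0)
  8. pour(A -> C) -> (A=0 B=2 C=7)
Reached target in 8 moves.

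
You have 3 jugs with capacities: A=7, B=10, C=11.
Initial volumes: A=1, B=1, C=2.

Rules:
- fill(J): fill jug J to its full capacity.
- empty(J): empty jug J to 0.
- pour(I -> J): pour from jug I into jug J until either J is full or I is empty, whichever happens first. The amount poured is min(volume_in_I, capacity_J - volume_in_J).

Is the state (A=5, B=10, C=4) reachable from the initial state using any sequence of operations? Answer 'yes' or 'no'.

BFS from (A=1, B=1, C=2):
  1. fill(A) -> (A=7 B=1 C=2)
  2. fill(C) -> (A=7 B=1 C=11)
  3. pour(A -> B) -> (A=0 B=8 C=11)
  4. pour(C -> A) -> (A=7 B=8 C=4)
  5. pour(A -> B) -> (A=5 B=10 C=4)
Target reached → yes.

Answer: yes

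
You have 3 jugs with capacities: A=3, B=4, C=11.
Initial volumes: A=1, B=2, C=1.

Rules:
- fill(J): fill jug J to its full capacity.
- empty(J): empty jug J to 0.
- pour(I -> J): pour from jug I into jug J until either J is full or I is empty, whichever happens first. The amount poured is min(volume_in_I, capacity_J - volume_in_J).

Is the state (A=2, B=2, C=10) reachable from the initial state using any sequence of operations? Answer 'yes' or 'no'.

BFS explored all 181 reachable states.
Reachable set includes: (0,0,0), (0,0,1), (0,0,2), (0,0,3), (0,0,4), (0,0,5), (0,0,6), (0,0,7), (0,0,8), (0,0,9), (0,0,10), (0,0,11) ...
Target (A=2, B=2, C=10) not in reachable set → no.

Answer: no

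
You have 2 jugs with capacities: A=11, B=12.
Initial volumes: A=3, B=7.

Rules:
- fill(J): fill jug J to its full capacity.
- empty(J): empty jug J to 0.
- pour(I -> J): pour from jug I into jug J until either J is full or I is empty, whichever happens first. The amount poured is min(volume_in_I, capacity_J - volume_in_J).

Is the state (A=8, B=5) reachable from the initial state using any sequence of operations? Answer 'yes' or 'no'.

Answer: no

Derivation:
BFS explored all 47 reachable states.
Reachable set includes: (0,0), (0,1), (0,2), (0,3), (0,4), (0,5), (0,6), (0,7), (0,8), (0,9), (0,10), (0,11) ...
Target (A=8, B=5) not in reachable set → no.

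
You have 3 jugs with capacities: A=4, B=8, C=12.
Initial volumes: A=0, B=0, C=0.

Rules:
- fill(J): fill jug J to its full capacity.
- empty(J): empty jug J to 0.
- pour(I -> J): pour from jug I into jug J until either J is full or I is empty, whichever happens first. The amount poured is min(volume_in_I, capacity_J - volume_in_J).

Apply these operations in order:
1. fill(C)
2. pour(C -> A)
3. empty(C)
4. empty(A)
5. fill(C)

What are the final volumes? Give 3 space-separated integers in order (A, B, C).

Answer: 0 0 12

Derivation:
Step 1: fill(C) -> (A=0 B=0 C=12)
Step 2: pour(C -> A) -> (A=4 B=0 C=8)
Step 3: empty(C) -> (A=4 B=0 C=0)
Step 4: empty(A) -> (A=0 B=0 C=0)
Step 5: fill(C) -> (A=0 B=0 C=12)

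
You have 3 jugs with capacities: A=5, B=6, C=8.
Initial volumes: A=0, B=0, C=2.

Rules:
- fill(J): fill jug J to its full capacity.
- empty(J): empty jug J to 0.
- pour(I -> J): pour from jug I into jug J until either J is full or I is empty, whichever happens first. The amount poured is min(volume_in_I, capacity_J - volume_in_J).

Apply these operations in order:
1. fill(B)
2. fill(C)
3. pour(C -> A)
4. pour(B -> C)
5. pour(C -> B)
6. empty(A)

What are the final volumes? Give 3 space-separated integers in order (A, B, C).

Step 1: fill(B) -> (A=0 B=6 C=2)
Step 2: fill(C) -> (A=0 B=6 C=8)
Step 3: pour(C -> A) -> (A=5 B=6 C=3)
Step 4: pour(B -> C) -> (A=5 B=1 C=8)
Step 5: pour(C -> B) -> (A=5 B=6 C=3)
Step 6: empty(A) -> (A=0 B=6 C=3)

Answer: 0 6 3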